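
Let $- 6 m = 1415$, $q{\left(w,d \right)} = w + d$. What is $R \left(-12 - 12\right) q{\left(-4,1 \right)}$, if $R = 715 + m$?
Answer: $34500$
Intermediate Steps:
$q{\left(w,d \right)} = d + w$
$m = - \frac{1415}{6}$ ($m = \left(- \frac{1}{6}\right) 1415 = - \frac{1415}{6} \approx -235.83$)
$R = \frac{2875}{6}$ ($R = 715 - \frac{1415}{6} = \frac{2875}{6} \approx 479.17$)
$R \left(-12 - 12\right) q{\left(-4,1 \right)} = \frac{2875 \left(-12 - 12\right) \left(1 - 4\right)}{6} = \frac{2875 \left(\left(-24\right) \left(-3\right)\right)}{6} = \frac{2875}{6} \cdot 72 = 34500$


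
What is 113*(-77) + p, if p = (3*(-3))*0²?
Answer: -8701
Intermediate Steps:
p = 0 (p = -9*0 = 0)
113*(-77) + p = 113*(-77) + 0 = -8701 + 0 = -8701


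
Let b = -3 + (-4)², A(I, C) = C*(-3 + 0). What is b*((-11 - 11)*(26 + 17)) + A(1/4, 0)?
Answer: -12298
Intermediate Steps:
A(I, C) = -3*C (A(I, C) = C*(-3) = -3*C)
b = 13 (b = -3 + 16 = 13)
b*((-11 - 11)*(26 + 17)) + A(1/4, 0) = 13*((-11 - 11)*(26 + 17)) - 3*0 = 13*(-22*43) + 0 = 13*(-946) + 0 = -12298 + 0 = -12298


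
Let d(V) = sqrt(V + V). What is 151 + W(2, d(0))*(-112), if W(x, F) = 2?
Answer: -73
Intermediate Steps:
d(V) = sqrt(2)*sqrt(V) (d(V) = sqrt(2*V) = sqrt(2)*sqrt(V))
151 + W(2, d(0))*(-112) = 151 + 2*(-112) = 151 - 224 = -73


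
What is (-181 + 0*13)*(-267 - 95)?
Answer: 65522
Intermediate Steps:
(-181 + 0*13)*(-267 - 95) = (-181 + 0)*(-362) = -181*(-362) = 65522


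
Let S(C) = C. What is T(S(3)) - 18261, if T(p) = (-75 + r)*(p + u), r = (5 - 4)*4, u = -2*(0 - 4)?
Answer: -19042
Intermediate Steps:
u = 8 (u = -2*(-4) = 8)
r = 4 (r = 1*4 = 4)
T(p) = -568 - 71*p (T(p) = (-75 + 4)*(p + 8) = -71*(8 + p) = -568 - 71*p)
T(S(3)) - 18261 = (-568 - 71*3) - 18261 = (-568 - 213) - 18261 = -781 - 18261 = -19042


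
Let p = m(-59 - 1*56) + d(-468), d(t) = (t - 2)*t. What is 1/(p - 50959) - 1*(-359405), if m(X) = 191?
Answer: 60808450761/169192 ≈ 3.5941e+5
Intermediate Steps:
d(t) = t*(-2 + t) (d(t) = (-2 + t)*t = t*(-2 + t))
p = 220151 (p = 191 - 468*(-2 - 468) = 191 - 468*(-470) = 191 + 219960 = 220151)
1/(p - 50959) - 1*(-359405) = 1/(220151 - 50959) - 1*(-359405) = 1/169192 + 359405 = 60808450761/169192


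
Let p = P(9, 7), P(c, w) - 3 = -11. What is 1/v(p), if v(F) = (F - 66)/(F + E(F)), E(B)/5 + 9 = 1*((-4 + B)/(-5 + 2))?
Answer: 33/74 ≈ 0.44595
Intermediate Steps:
P(c, w) = -8 (P(c, w) = 3 - 11 = -8)
p = -8
E(B) = -115/3 - 5*B/3 (E(B) = -45 + 5*(1*((-4 + B)/(-5 + 2))) = -45 + 5*(1*((-4 + B)/(-3))) = -45 + 5*(1*((-4 + B)*(-1/3))) = -45 + 5*(1*(4/3 - B/3)) = -45 + 5*(4/3 - B/3) = -45 + (20/3 - 5*B/3) = -115/3 - 5*B/3)
v(F) = (-66 + F)/(-115/3 - 2*F/3) (v(F) = (F - 66)/(F + (-115/3 - 5*F/3)) = (-66 + F)/(-115/3 - 2*F/3))
1/v(p) = 1/(3*(66 - 1*(-8))/(115 + 2*(-8))) = 1/(3*(66 + 8)/(115 - 16)) = 1/(3*74/99) = 1/(3*(1/99)*74) = 1/(74/33) = 33/74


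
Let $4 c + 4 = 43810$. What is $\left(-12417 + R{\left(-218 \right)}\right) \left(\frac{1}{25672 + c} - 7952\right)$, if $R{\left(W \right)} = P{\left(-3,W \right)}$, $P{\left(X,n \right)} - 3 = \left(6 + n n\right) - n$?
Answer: $- \frac{20580646657428}{73247} \approx -2.8098 \cdot 10^{8}$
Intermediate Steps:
$c = \frac{21903}{2}$ ($c = -1 + \frac{1}{4} \cdot 43810 = -1 + \frac{21905}{2} = \frac{21903}{2} \approx 10952.0$)
$P{\left(X,n \right)} = 9 + n^{2} - n$ ($P{\left(X,n \right)} = 3 - \left(-6 + n - n n\right) = 3 - \left(-6 + n - n^{2}\right) = 3 + \left(6 + n^{2} - n\right) = 9 + n^{2} - n$)
$R{\left(W \right)} = 9 + W^{2} - W$
$\left(-12417 + R{\left(-218 \right)}\right) \left(\frac{1}{25672 + c} - 7952\right) = \left(-12417 + \left(9 + \left(-218\right)^{2} - -218\right)\right) \left(\frac{1}{25672 + \frac{21903}{2}} - 7952\right) = \left(-12417 + \left(9 + 47524 + 218\right)\right) \left(\frac{1}{\frac{73247}{2}} - 7952\right) = \left(-12417 + 47751\right) \left(\frac{2}{73247} - 7952\right) = 35334 \left(- \frac{582460142}{73247}\right) = - \frac{20580646657428}{73247}$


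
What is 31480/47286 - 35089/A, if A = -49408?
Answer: 1607291147/1168153344 ≈ 1.3759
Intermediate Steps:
31480/47286 - 35089/A = 31480/47286 - 35089/(-49408) = 31480*(1/47286) - 35089*(-1/49408) = 15740/23643 + 35089/49408 = 1607291147/1168153344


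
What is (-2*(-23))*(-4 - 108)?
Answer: -5152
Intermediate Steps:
(-2*(-23))*(-4 - 108) = 46*(-112) = -5152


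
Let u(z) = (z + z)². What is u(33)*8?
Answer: 34848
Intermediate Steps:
u(z) = 4*z² (u(z) = (2*z)² = 4*z²)
u(33)*8 = (4*33²)*8 = (4*1089)*8 = 4356*8 = 34848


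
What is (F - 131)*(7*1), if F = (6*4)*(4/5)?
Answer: -3913/5 ≈ -782.60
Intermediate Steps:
F = 96/5 (F = 24*(4*(⅕)) = 24*(⅘) = 96/5 ≈ 19.200)
(F - 131)*(7*1) = (96/5 - 131)*(7*1) = -559/5*7 = -3913/5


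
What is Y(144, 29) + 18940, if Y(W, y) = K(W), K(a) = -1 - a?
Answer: 18795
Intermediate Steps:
Y(W, y) = -1 - W
Y(144, 29) + 18940 = (-1 - 1*144) + 18940 = (-1 - 144) + 18940 = -145 + 18940 = 18795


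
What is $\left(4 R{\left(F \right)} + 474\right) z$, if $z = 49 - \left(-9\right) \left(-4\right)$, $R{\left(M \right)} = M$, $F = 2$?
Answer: $6266$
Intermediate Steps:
$z = 13$ ($z = 49 - 36 = 13$)
$\left(4 R{\left(F \right)} + 474\right) z = \left(4 \cdot 2 + 474\right) 13 = \left(8 + 474\right) 13 = 482 \cdot 13 = 6266$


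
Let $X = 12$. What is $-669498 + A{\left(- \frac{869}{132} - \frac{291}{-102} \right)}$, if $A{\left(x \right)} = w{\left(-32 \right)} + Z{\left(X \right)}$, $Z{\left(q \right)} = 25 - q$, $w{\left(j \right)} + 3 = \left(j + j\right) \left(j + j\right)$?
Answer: $-665392$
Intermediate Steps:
$w{\left(j \right)} = -3 + 4 j^{2}$ ($w{\left(j \right)} = -3 + \left(j + j\right) \left(j + j\right) = -3 + 2 j 2 j = -3 + 4 j^{2}$)
$A{\left(x \right)} = 4106$ ($A{\left(x \right)} = \left(-3 + 4 \left(-32\right)^{2}\right) + \left(25 - 12\right) = \left(-3 + 4 \cdot 1024\right) + \left(25 - 12\right) = \left(-3 + 4096\right) + 13 = 4093 + 13 = 4106$)
$-669498 + A{\left(- \frac{869}{132} - \frac{291}{-102} \right)} = -669498 + 4106 = -665392$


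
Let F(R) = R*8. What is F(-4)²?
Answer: 1024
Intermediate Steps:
F(R) = 8*R
F(-4)² = (8*(-4))² = (-32)² = 1024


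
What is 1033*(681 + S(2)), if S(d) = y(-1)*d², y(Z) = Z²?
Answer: 707605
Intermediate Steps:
S(d) = d² (S(d) = (-1)²*d² = 1*d² = d²)
1033*(681 + S(2)) = 1033*(681 + 2²) = 1033*(681 + 4) = 1033*685 = 707605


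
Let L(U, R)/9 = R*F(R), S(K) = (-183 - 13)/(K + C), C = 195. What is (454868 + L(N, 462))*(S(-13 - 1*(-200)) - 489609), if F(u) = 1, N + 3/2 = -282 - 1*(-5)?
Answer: -42926007803842/191 ≈ -2.2474e+11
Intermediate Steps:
N = -557/2 (N = -3/2 + (-282 - 1*(-5)) = -3/2 + (-282 + 5) = -3/2 - 277 = -557/2 ≈ -278.50)
S(K) = -196/(195 + K) (S(K) = (-183 - 13)/(K + 195) = -196/(195 + K))
L(U, R) = 9*R (L(U, R) = 9*(R*1) = 9*R)
(454868 + L(N, 462))*(S(-13 - 1*(-200)) - 489609) = (454868 + 9*462)*(-196/(195 + (-13 - 1*(-200))) - 489609) = (454868 + 4158)*(-196/(195 + (-13 + 200)) - 489609) = 459026*(-196/(195 + 187) - 489609) = 459026*(-196/382 - 489609) = 459026*(-196*1/382 - 489609) = 459026*(-98/191 - 489609) = 459026*(-93515417/191) = -42926007803842/191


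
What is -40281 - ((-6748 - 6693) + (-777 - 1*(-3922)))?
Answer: -29985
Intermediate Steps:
-40281 - ((-6748 - 6693) + (-777 - 1*(-3922))) = -40281 - (-13441 + (-777 + 3922)) = -40281 - (-13441 + 3145) = -40281 - 1*(-10296) = -40281 + 10296 = -29985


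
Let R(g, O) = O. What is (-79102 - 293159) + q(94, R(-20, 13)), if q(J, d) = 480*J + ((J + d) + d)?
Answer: -327021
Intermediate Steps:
q(J, d) = 2*d + 481*J (q(J, d) = 480*J + (J + 2*d) = 2*d + 481*J)
(-79102 - 293159) + q(94, R(-20, 13)) = (-79102 - 293159) + (2*13 + 481*94) = -372261 + (26 + 45214) = -372261 + 45240 = -327021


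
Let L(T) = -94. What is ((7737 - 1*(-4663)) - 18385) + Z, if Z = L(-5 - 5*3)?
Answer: -6079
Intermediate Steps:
Z = -94
((7737 - 1*(-4663)) - 18385) + Z = ((7737 - 1*(-4663)) - 18385) - 94 = ((7737 + 4663) - 18385) - 94 = (12400 - 18385) - 94 = -5985 - 94 = -6079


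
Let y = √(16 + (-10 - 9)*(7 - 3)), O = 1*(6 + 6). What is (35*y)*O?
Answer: 840*I*√15 ≈ 3253.3*I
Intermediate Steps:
O = 12 (O = 1*12 = 12)
y = 2*I*√15 (y = √(16 - 19*4) = √(16 - 76) = √(-60) = 2*I*√15 ≈ 7.746*I)
(35*y)*O = (35*(2*I*√15))*12 = (70*I*√15)*12 = 840*I*√15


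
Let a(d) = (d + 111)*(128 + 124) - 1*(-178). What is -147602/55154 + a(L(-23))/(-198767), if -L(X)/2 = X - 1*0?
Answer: -15765168501/5481397559 ≈ -2.8761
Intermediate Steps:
L(X) = -2*X (L(X) = -2*(X - 1*0) = -2*(X + 0) = -2*X)
a(d) = 28150 + 252*d (a(d) = (111 + d)*252 + 178 = (27972 + 252*d) + 178 = 28150 + 252*d)
-147602/55154 + a(L(-23))/(-198767) = -147602/55154 + (28150 + 252*(-2*(-23)))/(-198767) = -147602*1/55154 + (28150 + 252*46)*(-1/198767) = -73801/27577 + (28150 + 11592)*(-1/198767) = -73801/27577 + 39742*(-1/198767) = -73801/27577 - 39742/198767 = -15765168501/5481397559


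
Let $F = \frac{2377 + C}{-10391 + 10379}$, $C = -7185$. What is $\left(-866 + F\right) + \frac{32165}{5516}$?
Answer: $- \frac{1086263}{2364} \approx -459.5$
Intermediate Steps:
$F = \frac{1202}{3}$ ($F = \frac{2377 - 7185}{-10391 + 10379} = - \frac{4808}{-12} = \left(-4808\right) \left(- \frac{1}{12}\right) = \frac{1202}{3} \approx 400.67$)
$\left(-866 + F\right) + \frac{32165}{5516} = \left(-866 + \frac{1202}{3}\right) + \frac{32165}{5516} = - \frac{1396}{3} + 32165 \cdot \frac{1}{5516} = - \frac{1396}{3} + \frac{4595}{788} = - \frac{1086263}{2364}$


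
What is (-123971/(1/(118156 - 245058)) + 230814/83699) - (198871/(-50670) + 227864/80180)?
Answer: 53496552646367753364853/3400456514994 ≈ 1.5732e+10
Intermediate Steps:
(-123971/(1/(118156 - 245058)) + 230814/83699) - (198871/(-50670) + 227864/80180) = (-123971/(1/(-126902)) + 230814*(1/83699)) - (198871*(-1/50670) + 227864*(1/80180)) = (-123971/(-1/126902) + 230814/83699) - (-198871/50670 + 56966/20045) = (-123971*(-126902) + 230814/83699) - 1*(-43996079/40627206) = (15732167842 + 230814/83699) + 43996079/40627206 = 1316766716438372/83699 + 43996079/40627206 = 53496552646367753364853/3400456514994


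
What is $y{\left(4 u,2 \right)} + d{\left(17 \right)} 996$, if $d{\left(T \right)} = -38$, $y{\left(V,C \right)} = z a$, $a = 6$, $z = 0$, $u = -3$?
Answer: $-37848$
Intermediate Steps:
$y{\left(V,C \right)} = 0$ ($y{\left(V,C \right)} = 0 \cdot 6 = 0$)
$y{\left(4 u,2 \right)} + d{\left(17 \right)} 996 = 0 - 37848 = -37848$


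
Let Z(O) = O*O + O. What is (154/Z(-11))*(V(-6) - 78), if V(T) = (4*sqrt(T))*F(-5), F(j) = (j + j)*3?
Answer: -546/5 - 168*I*sqrt(6) ≈ -109.2 - 411.51*I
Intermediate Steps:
Z(O) = O + O**2 (Z(O) = O**2 + O = O + O**2)
F(j) = 6*j (F(j) = (2*j)*3 = 6*j)
V(T) = -120*sqrt(T) (V(T) = (4*sqrt(T))*(6*(-5)) = (4*sqrt(T))*(-30) = -120*sqrt(T))
(154/Z(-11))*(V(-6) - 78) = (154/((-11*(1 - 11))))*(-120*I*sqrt(6) - 78) = (154/((-11*(-10))))*(-120*I*sqrt(6) - 78) = (154/110)*(-120*I*sqrt(6) - 78) = (154*(1/110))*(-78 - 120*I*sqrt(6)) = 7*(-78 - 120*I*sqrt(6))/5 = -546/5 - 168*I*sqrt(6)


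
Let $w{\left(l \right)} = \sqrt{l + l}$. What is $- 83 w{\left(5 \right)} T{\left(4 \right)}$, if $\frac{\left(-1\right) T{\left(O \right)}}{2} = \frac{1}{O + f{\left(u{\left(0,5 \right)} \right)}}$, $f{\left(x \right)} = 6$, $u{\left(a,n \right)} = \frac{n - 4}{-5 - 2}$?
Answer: $\frac{83 \sqrt{10}}{5} \approx 52.494$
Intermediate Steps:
$u{\left(a,n \right)} = \frac{4}{7} - \frac{n}{7}$ ($u{\left(a,n \right)} = \frac{-4 + n}{-7} = \left(-4 + n\right) \left(- \frac{1}{7}\right) = \frac{4}{7} - \frac{n}{7}$)
$T{\left(O \right)} = - \frac{2}{6 + O}$ ($T{\left(O \right)} = - \frac{2}{O + 6} = - \frac{2}{6 + O}$)
$w{\left(l \right)} = \sqrt{2} \sqrt{l}$ ($w{\left(l \right)} = \sqrt{2 l} = \sqrt{2} \sqrt{l}$)
$- 83 w{\left(5 \right)} T{\left(4 \right)} = - 83 \sqrt{2} \sqrt{5} \left(- \frac{2}{6 + 4}\right) = - 83 \sqrt{10} \left(- \frac{2}{10}\right) = - 83 \sqrt{10} \left(\left(-2\right) \frac{1}{10}\right) = - 83 \sqrt{10} \left(- \frac{1}{5}\right) = \frac{83 \sqrt{10}}{5}$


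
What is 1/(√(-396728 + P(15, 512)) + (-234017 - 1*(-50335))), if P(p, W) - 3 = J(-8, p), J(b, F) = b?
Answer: -183682/33739473857 - I*√396733/33739473857 ≈ -5.4441e-6 - 1.8669e-8*I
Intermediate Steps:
P(p, W) = -5 (P(p, W) = 3 - 8 = -5)
1/(√(-396728 + P(15, 512)) + (-234017 - 1*(-50335))) = 1/(√(-396728 - 5) + (-234017 - 1*(-50335))) = 1/(√(-396733) + (-234017 + 50335)) = 1/(I*√396733 - 183682) = 1/(-183682 + I*√396733)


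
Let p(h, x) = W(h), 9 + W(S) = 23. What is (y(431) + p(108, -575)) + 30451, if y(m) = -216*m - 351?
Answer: -62982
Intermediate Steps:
W(S) = 14 (W(S) = -9 + 23 = 14)
y(m) = -351 - 216*m
p(h, x) = 14
(y(431) + p(108, -575)) + 30451 = ((-351 - 216*431) + 14) + 30451 = ((-351 - 93096) + 14) + 30451 = (-93447 + 14) + 30451 = -93433 + 30451 = -62982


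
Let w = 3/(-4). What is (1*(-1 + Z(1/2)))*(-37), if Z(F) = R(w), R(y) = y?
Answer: 259/4 ≈ 64.750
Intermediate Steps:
w = -3/4 (w = 3*(-1/4) = -3/4 ≈ -0.75000)
Z(F) = -3/4
(1*(-1 + Z(1/2)))*(-37) = (1*(-1 - 3/4))*(-37) = (1*(-7/4))*(-37) = -7/4*(-37) = 259/4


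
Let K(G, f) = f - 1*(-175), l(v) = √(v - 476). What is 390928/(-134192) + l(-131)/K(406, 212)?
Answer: -24433/8387 + I*√607/387 ≈ -2.9132 + 0.063662*I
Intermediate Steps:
l(v) = √(-476 + v)
K(G, f) = 175 + f (K(G, f) = f + 175 = 175 + f)
390928/(-134192) + l(-131)/K(406, 212) = 390928/(-134192) + √(-476 - 131)/(175 + 212) = 390928*(-1/134192) + √(-607)/387 = -24433/8387 + (I*√607)*(1/387) = -24433/8387 + I*√607/387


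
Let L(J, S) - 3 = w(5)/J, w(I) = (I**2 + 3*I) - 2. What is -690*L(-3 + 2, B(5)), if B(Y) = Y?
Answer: 24150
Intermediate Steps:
w(I) = -2 + I**2 + 3*I
L(J, S) = 3 + 38/J (L(J, S) = 3 + (-2 + 5**2 + 3*5)/J = 3 + (-2 + 25 + 15)/J = 3 + 38/J)
-690*L(-3 + 2, B(5)) = -690*(3 + 38/(-3 + 2)) = -690*(3 + 38/(-1)) = -690*(3 + 38*(-1)) = -690*(3 - 38) = -690*(-35) = 24150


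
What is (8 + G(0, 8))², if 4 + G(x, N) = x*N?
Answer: 16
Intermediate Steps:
G(x, N) = -4 + N*x (G(x, N) = -4 + x*N = -4 + N*x)
(8 + G(0, 8))² = (8 + (-4 + 8*0))² = (8 + (-4 + 0))² = (8 - 4)² = 4² = 16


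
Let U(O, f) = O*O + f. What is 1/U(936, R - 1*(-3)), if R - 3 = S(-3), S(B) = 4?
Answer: 1/876106 ≈ 1.1414e-6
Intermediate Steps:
R = 7 (R = 3 + 4 = 7)
U(O, f) = f + O**2 (U(O, f) = O**2 + f = f + O**2)
1/U(936, R - 1*(-3)) = 1/((7 - 1*(-3)) + 936**2) = 1/((7 + 3) + 876096) = 1/(10 + 876096) = 1/876106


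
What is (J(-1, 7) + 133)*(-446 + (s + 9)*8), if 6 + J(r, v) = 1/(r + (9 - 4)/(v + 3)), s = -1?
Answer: -47750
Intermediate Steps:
J(r, v) = -6 + 1/(r + 5/(3 + v)) (J(r, v) = -6 + 1/(r + (9 - 4)/(v + 3)) = -6 + 1/(r + 5/(3 + v)))
(J(-1, 7) + 133)*(-446 + (s + 9)*8) = ((-27 + 7 - 18*(-1) - 6*(-1)*7)/(5 + 3*(-1) - 1*7) + 133)*(-446 + (-1 + 9)*8) = ((-27 + 7 + 18 + 42)/(5 - 3 - 7) + 133)*(-446 + 8*8) = (40/(-5) + 133)*(-446 + 64) = (-⅕*40 + 133)*(-382) = (-8 + 133)*(-382) = 125*(-382) = -47750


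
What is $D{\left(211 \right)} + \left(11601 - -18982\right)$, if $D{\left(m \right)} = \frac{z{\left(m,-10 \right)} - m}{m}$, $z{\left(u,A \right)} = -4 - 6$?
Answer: $\frac{6452792}{211} \approx 30582.0$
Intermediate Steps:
$z{\left(u,A \right)} = -10$ ($z{\left(u,A \right)} = -4 - 6 = -10$)
$D{\left(m \right)} = \frac{-10 - m}{m}$
$D{\left(211 \right)} + \left(11601 - -18982\right) = \frac{-10 - 211}{211} + \left(11601 - -18982\right) = \frac{-10 - 211}{211} + \left(11601 + 18982\right) = \frac{1}{211} \left(-221\right) + 30583 = - \frac{221}{211} + 30583 = \frac{6452792}{211}$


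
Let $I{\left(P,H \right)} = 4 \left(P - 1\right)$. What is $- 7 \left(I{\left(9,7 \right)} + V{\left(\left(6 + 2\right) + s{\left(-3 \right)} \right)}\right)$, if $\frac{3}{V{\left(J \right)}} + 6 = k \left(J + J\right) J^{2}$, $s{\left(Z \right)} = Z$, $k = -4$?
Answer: $- \frac{225323}{1006} \approx -223.98$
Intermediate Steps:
$I{\left(P,H \right)} = -4 + 4 P$ ($I{\left(P,H \right)} = 4 \left(-1 + P\right) = -4 + 4 P$)
$V{\left(J \right)} = \frac{3}{-6 - 8 J^{3}}$ ($V{\left(J \right)} = \frac{3}{-6 + - 4 \left(J + J\right) J^{2}} = \frac{3}{-6 + - 4 \cdot 2 J J^{2}} = \frac{3}{-6 + - 8 J J^{2}} = \frac{3}{-6 - 8 J^{3}}$)
$- 7 \left(I{\left(9,7 \right)} + V{\left(\left(6 + 2\right) + s{\left(-3 \right)} \right)}\right) = - 7 \left(\left(-4 + 4 \cdot 9\right) - \frac{3}{6 + 8 \left(\left(6 + 2\right) - 3\right)^{3}}\right) = - 7 \left(\left(-4 + 36\right) - \frac{3}{6 + 8 \left(8 - 3\right)^{3}}\right) = - 7 \left(32 - \frac{3}{6 + 8 \cdot 5^{3}}\right) = - 7 \left(32 - \frac{3}{6 + 8 \cdot 125}\right) = - 7 \left(32 - \frac{3}{6 + 1000}\right) = - 7 \left(32 - \frac{3}{1006}\right) = \left(-7\right) \frac{32189}{1006} = - \frac{225323}{1006}$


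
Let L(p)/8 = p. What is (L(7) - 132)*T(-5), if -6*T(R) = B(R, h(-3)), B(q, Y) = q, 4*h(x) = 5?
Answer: -190/3 ≈ -63.333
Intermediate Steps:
h(x) = 5/4 (h(x) = (1/4)*5 = 5/4)
T(R) = -R/6
L(p) = 8*p
(L(7) - 132)*T(-5) = (8*7 - 132)*(-1/6*(-5)) = (56 - 132)*(5/6) = -76*5/6 = -190/3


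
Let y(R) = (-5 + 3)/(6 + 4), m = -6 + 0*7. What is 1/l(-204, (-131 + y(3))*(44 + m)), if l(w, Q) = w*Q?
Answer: 5/5085312 ≈ 9.8322e-7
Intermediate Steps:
m = -6 (m = -6 + 0 = -6)
y(R) = -⅕ (y(R) = -2/10 = -2*⅒ = -⅕)
l(w, Q) = Q*w
1/l(-204, (-131 + y(3))*(44 + m)) = 1/(((-131 - ⅕)*(44 - 6))*(-204)) = 1/(-656/5*38*(-204)) = 1/(-24928/5*(-204)) = 1/(5085312/5) = 5/5085312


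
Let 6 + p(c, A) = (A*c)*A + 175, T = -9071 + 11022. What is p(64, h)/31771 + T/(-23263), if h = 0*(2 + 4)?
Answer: -58053774/739088773 ≈ -0.078548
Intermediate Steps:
T = 1951
h = 0 (h = 0*6 = 0)
p(c, A) = 169 + c*A**2 (p(c, A) = -6 + ((A*c)*A + 175) = -6 + (c*A**2 + 175) = -6 + (175 + c*A**2) = 169 + c*A**2)
p(64, h)/31771 + T/(-23263) = (169 + 64*0**2)/31771 + 1951/(-23263) = (169 + 64*0)*(1/31771) + 1951*(-1/23263) = (169 + 0)*(1/31771) - 1951/23263 = 169*(1/31771) - 1951/23263 = 169/31771 - 1951/23263 = -58053774/739088773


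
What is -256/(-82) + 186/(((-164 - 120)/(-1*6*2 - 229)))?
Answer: 937109/5822 ≈ 160.96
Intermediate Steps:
-256/(-82) + 186/(((-164 - 120)/(-1*6*2 - 229))) = -256*(-1/82) + 186/((-284/(-6*2 - 229))) = 128/41 + 186/((-284/(-12 - 229))) = 128/41 + 186/((-284/(-241))) = 128/41 + 186/((-284*(-1/241))) = 128/41 + 186/(284/241) = 128/41 + 186*(241/284) = 128/41 + 22413/142 = 937109/5822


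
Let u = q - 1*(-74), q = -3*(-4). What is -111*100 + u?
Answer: -11014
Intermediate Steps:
q = 12
u = 86 (u = 12 - 1*(-74) = 12 + 74 = 86)
-111*100 + u = -111*100 + 86 = -11100 + 86 = -11014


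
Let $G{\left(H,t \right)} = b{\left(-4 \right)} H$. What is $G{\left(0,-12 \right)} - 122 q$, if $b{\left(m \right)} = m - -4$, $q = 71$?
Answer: $-8662$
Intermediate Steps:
$b{\left(m \right)} = 4 + m$ ($b{\left(m \right)} = m + 4 = 4 + m$)
$G{\left(H,t \right)} = 0$ ($G{\left(H,t \right)} = \left(4 - 4\right) H = 0 H = 0$)
$G{\left(0,-12 \right)} - 122 q = 0 - 8662 = -8662$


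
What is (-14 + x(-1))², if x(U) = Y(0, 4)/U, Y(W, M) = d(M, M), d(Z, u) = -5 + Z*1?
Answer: 169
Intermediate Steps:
d(Z, u) = -5 + Z
Y(W, M) = -5 + M
x(U) = -1/U (x(U) = (-5 + 4)/U = -1/U)
(-14 + x(-1))² = (-14 - 1/(-1))² = (-14 - 1*(-1))² = (-14 + 1)² = (-13)² = 169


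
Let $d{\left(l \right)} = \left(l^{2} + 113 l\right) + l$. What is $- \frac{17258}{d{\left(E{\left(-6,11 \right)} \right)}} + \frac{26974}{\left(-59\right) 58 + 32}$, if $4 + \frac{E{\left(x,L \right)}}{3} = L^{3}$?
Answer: $- \frac{2931959417}{368429607} \approx -7.958$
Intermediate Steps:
$E{\left(x,L \right)} = -12 + 3 L^{3}$
$d{\left(l \right)} = l^{2} + 114 l$
$- \frac{17258}{d{\left(E{\left(-6,11 \right)} \right)}} + \frac{26974}{\left(-59\right) 58 + 32} = - \frac{17258}{\left(-12 + 3 \cdot 11^{3}\right) \left(114 - \left(12 - 3 \cdot 11^{3}\right)\right)} + \frac{26974}{\left(-59\right) 58 + 32} = - \frac{17258}{\left(-12 + 3 \cdot 1331\right) \left(114 + \left(-12 + 3 \cdot 1331\right)\right)} + \frac{26974}{-3422 + 32} = - \frac{17258}{\left(-12 + 3993\right) \left(114 + \left(-12 + 3993\right)\right)} + \frac{26974}{-3390} = - \frac{17258}{3981 \left(114 + 3981\right)} + 26974 \left(- \frac{1}{3390}\right) = - \frac{17258}{3981 \cdot 4095} - \frac{13487}{1695} = - \frac{17258}{16302195} - \frac{13487}{1695} = - \frac{2931959417}{368429607}$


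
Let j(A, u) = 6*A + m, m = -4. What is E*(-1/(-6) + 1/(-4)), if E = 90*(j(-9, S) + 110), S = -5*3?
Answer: -390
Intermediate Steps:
S = -15
j(A, u) = -4 + 6*A (j(A, u) = 6*A - 4 = -4 + 6*A)
E = 4680 (E = 90*((-4 + 6*(-9)) + 110) = 90*((-4 - 54) + 110) = 90*(-58 + 110) = 90*52 = 4680)
E*(-1/(-6) + 1/(-4)) = 4680*(-1/(-6) + 1/(-4)) = 4680*(-1*(-⅙) + 1*(-¼)) = 4680*(⅙ - ¼) = 4680*(-1/12) = -390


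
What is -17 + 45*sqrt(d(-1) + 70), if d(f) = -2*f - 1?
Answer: -17 + 45*sqrt(71) ≈ 362.18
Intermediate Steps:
d(f) = -1 - 2*f
-17 + 45*sqrt(d(-1) + 70) = -17 + 45*sqrt((-1 - 2*(-1)) + 70) = -17 + 45*sqrt((-1 + 2) + 70) = -17 + 45*sqrt(1 + 70) = -17 + 45*sqrt(71)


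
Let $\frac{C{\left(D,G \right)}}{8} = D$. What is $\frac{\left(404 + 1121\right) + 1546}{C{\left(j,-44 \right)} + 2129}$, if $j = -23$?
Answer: $\frac{3071}{1945} \approx 1.5789$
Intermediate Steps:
$C{\left(D,G \right)} = 8 D$
$\frac{\left(404 + 1121\right) + 1546}{C{\left(j,-44 \right)} + 2129} = \frac{\left(404 + 1121\right) + 1546}{8 \left(-23\right) + 2129} = \frac{1525 + 1546}{-184 + 2129} = \frac{3071}{1945}$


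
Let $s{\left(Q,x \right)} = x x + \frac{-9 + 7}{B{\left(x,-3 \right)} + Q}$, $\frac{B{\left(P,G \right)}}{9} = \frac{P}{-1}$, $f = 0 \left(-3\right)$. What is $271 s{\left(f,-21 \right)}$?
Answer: $\frac{22587037}{189} \approx 1.1951 \cdot 10^{5}$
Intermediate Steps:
$f = 0$
$B{\left(P,G \right)} = - 9 P$ ($B{\left(P,G \right)} = 9 \frac{P}{-1} = 9 P \left(-1\right) = 9 \left(- P\right) = - 9 P$)
$s{\left(Q,x \right)} = x^{2} - \frac{2}{Q - 9 x}$ ($s{\left(Q,x \right)} = x x + \frac{-9 + 7}{- 9 x + Q} = x^{2} - \frac{2}{Q - 9 x}$)
$271 s{\left(f,-21 \right)} = 271 \frac{-2 - 9 \left(-21\right)^{3} + 0 \left(-21\right)^{2}}{0 - -189} = 271 \frac{-2 - -83349 + 0 \cdot 441}{0 + 189} = 271 \frac{-2 + 83349 + 0}{189} = 271 \cdot \frac{1}{189} \cdot 83347 = 271 \cdot \frac{83347}{189} = \frac{22587037}{189}$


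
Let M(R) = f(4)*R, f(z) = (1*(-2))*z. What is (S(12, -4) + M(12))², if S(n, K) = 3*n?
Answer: 3600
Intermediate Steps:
f(z) = -2*z
M(R) = -8*R (M(R) = (-2*4)*R = -8*R)
(S(12, -4) + M(12))² = (3*12 - 8*12)² = (36 - 96)² = (-60)² = 3600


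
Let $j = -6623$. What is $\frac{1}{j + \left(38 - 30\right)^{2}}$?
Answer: $- \frac{1}{6559} \approx -0.00015246$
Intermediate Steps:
$\frac{1}{j + \left(38 - 30\right)^{2}} = \frac{1}{-6623 + \left(38 - 30\right)^{2}} = \frac{1}{-6623 + 8^{2}} = \frac{1}{-6623 + 64} = \frac{1}{-6559} = - \frac{1}{6559}$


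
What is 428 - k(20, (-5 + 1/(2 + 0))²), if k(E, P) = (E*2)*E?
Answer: -372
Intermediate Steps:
k(E, P) = 2*E² (k(E, P) = (2*E)*E = 2*E²)
428 - k(20, (-5 + 1/(2 + 0))²) = 428 - 2*20² = 428 - 2*400 = 428 - 1*800 = 428 - 800 = -372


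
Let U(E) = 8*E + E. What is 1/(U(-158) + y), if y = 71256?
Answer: 1/69834 ≈ 1.4320e-5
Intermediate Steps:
U(E) = 9*E
1/(U(-158) + y) = 1/(9*(-158) + 71256) = 1/(-1422 + 71256) = 1/69834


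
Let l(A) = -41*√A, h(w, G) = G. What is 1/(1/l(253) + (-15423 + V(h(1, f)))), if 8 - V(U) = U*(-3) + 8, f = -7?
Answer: -6568225092/101439668320847 + 41*√253/101439668320847 ≈ -6.4750e-5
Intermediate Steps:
V(U) = 3*U (V(U) = 8 - (U*(-3) + 8) = 8 - (-3*U + 8) = 8 - (8 - 3*U) = 8 + (-8 + 3*U) = 3*U)
1/(1/l(253) + (-15423 + V(h(1, f)))) = 1/(1/(-41*√253) + (-15423 + 3*(-7))) = 1/(-√253/10373 + (-15423 - 21)) = 1/(-√253/10373 - 15444) = 1/(-15444 - √253/10373)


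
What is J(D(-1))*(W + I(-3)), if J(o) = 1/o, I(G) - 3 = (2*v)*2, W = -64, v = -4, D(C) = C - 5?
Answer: 77/6 ≈ 12.833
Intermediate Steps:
D(C) = -5 + C
I(G) = -13 (I(G) = 3 + (2*(-4))*2 = 3 - 8*2 = 3 - 16 = -13)
J(D(-1))*(W + I(-3)) = (-64 - 13)/(-5 - 1) = -77/(-6) = -⅙*(-77) = 77/6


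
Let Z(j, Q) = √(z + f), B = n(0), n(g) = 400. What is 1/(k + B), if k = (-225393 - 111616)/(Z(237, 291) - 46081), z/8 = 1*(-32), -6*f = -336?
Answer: 864913216129/352290746209281 - 3370090*I*√2/352290746209281 ≈ 0.0024551 - 1.3529e-8*I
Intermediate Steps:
f = 56 (f = -⅙*(-336) = 56)
z = -256 (z = 8*(1*(-32)) = 8*(-32) = -256)
B = 400
Z(j, Q) = 10*I*√2 (Z(j, Q) = √(-256 + 56) = √(-200) = 10*I*√2)
k = -337009/(-46081 + 10*I*√2) (k = (-225393 - 111616)/(10*I*√2 - 46081) = -337009/(-46081 + 10*I*√2) ≈ 7.3134 + 0.0022445*I)
1/(k + B) = 1/((15529711729/2123458761 + 3370090*I*√2/2123458761) + 400) = 1/(864913216129/2123458761 + 3370090*I*√2/2123458761)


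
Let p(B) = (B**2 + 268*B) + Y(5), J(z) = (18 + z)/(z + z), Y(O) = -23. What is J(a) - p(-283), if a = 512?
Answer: -2161399/512 ≈ -4221.5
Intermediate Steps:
J(z) = (18 + z)/(2*z) (J(z) = (18 + z)/((2*z)) = (18 + z)*(1/(2*z)) = (18 + z)/(2*z))
p(B) = -23 + B**2 + 268*B (p(B) = (B**2 + 268*B) - 23 = -23 + B**2 + 268*B)
J(a) - p(-283) = (1/2)*(18 + 512)/512 - (-23 + (-283)**2 + 268*(-283)) = (1/2)*(1/512)*530 - (-23 + 80089 - 75844) = 265/512 - 1*4222 = 265/512 - 4222 = -2161399/512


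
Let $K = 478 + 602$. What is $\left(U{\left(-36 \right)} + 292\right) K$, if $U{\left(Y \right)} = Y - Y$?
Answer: $315360$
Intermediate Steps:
$U{\left(Y \right)} = 0$
$K = 1080$
$\left(U{\left(-36 \right)} + 292\right) K = \left(0 + 292\right) 1080 = 292 \cdot 1080 = 315360$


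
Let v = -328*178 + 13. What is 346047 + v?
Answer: 287676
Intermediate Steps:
v = -58371 (v = -58384 + 13 = -58371)
346047 + v = 346047 - 58371 = 287676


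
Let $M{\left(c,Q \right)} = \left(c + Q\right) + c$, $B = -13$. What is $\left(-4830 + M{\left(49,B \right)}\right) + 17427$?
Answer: $12682$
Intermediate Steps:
$M{\left(c,Q \right)} = Q + 2 c$ ($M{\left(c,Q \right)} = \left(Q + c\right) + c = Q + 2 c$)
$\left(-4830 + M{\left(49,B \right)}\right) + 17427 = \left(-4830 + \left(-13 + 2 \cdot 49\right)\right) + 17427 = \left(-4830 + \left(-13 + 98\right)\right) + 17427 = \left(-4830 + 85\right) + 17427 = -4745 + 17427 = 12682$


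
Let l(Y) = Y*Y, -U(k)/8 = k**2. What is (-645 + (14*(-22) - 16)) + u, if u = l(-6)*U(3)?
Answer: -3561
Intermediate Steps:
U(k) = -8*k**2
l(Y) = Y**2
u = -2592 (u = (-6)**2*(-8*3**2) = 36*(-8*9) = 36*(-72) = -2592)
(-645 + (14*(-22) - 16)) + u = (-645 + (14*(-22) - 16)) - 2592 = (-645 + (-308 - 16)) - 2592 = (-645 - 324) - 2592 = -969 - 2592 = -3561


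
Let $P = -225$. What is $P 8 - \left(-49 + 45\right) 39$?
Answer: $-1644$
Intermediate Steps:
$P 8 - \left(-49 + 45\right) 39 = \left(-225\right) 8 - \left(-49 + 45\right) 39 = -1800 - \left(-4\right) 39 = -1800 - -156 = -1800 + 156 = -1644$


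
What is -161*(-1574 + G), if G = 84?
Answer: 239890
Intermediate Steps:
-161*(-1574 + G) = -161*(-1574 + 84) = -161*(-1490) = 239890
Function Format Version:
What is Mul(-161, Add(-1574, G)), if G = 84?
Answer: 239890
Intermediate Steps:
Mul(-161, Add(-1574, G)) = Mul(-161, Add(-1574, 84)) = Mul(-161, -1490) = 239890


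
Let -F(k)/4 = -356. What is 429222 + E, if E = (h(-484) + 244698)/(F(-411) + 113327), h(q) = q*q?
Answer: 7036304668/16393 ≈ 4.2923e+5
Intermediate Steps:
h(q) = q**2
F(k) = 1424 (F(k) = -4*(-356) = 1424)
E = 68422/16393 (E = ((-484)**2 + 244698)/(1424 + 113327) = (234256 + 244698)/114751 = 478954*(1/114751) = 68422/16393 ≈ 4.1739)
429222 + E = 429222 + 68422/16393 = 7036304668/16393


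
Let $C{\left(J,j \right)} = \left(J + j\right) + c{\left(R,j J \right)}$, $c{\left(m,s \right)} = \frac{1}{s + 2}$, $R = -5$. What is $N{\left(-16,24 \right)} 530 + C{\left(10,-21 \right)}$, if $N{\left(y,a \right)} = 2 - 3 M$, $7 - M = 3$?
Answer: $- \frac{1104689}{208} \approx -5311.0$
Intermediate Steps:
$M = 4$ ($M = 7 - 3 = 4$)
$c{\left(m,s \right)} = \frac{1}{2 + s}$
$N{\left(y,a \right)} = -10$ ($N{\left(y,a \right)} = 2 - 12 = -10$)
$C{\left(J,j \right)} = J + j + \frac{1}{2 + J j}$ ($C{\left(J,j \right)} = \left(J + j\right) + \frac{1}{2 + j J} = \left(J + j\right) + \frac{1}{2 + J j} = J + j + \frac{1}{2 + J j}$)
$N{\left(-16,24 \right)} 530 + C{\left(10,-21 \right)} = \left(-10\right) 530 + \frac{1 + \left(2 + 10 \left(-21\right)\right) \left(10 - 21\right)}{2 + 10 \left(-21\right)} = -5300 + \frac{1 + \left(2 - 210\right) \left(-11\right)}{2 - 210} = -5300 + \frac{1 - -2288}{-208} = -5300 - \frac{1 + 2288}{208} = -5300 - \frac{2289}{208} = - \frac{1104689}{208}$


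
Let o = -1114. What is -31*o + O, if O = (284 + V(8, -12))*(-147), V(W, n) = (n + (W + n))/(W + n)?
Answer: -7802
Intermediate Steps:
V(W, n) = (W + 2*n)/(W + n)
O = -42336 (O = (284 + (8 + 2*(-12))/(8 - 12))*(-147) = (284 + (8 - 24)/(-4))*(-147) = (284 - 1/4*(-16))*(-147) = (284 + 4)*(-147) = 288*(-147) = -42336)
-31*o + O = -31*(-1114) - 42336 = 34534 - 42336 = -7802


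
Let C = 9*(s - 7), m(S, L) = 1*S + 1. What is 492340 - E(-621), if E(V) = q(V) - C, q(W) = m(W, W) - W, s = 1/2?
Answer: 984561/2 ≈ 4.9228e+5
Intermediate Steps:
s = 1/2 ≈ 0.50000
m(S, L) = 1 + S (m(S, L) = S + 1 = 1 + S)
C = -117/2 (C = 9*(1/2 - 7) = 9*(-13/2) = -117/2 ≈ -58.500)
q(W) = 1 (q(W) = (1 + W) - W = 1)
E(V) = 119/2 (E(V) = 1 - 1*(-117/2) = 1 + 117/2 = 119/2)
492340 - E(-621) = 492340 - 1*119/2 = 492340 - 119/2 = 984561/2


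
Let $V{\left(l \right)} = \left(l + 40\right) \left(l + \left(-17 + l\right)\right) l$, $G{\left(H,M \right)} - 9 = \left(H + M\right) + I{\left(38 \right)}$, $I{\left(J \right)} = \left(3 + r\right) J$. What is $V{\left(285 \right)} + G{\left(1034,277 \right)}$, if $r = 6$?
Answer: $51223287$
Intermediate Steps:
$I{\left(J \right)} = 9 J$ ($I{\left(J \right)} = \left(3 + 6\right) J = 9 J$)
$G{\left(H,M \right)} = 351 + H + M$ ($G{\left(H,M \right)} = 9 + \left(\left(H + M\right) + 9 \cdot 38\right) = 9 + \left(\left(H + M\right) + 342\right) = 9 + \left(342 + H + M\right) = 351 + H + M$)
$V{\left(l \right)} = l \left(-17 + 2 l\right) \left(40 + l\right)$ ($V{\left(l \right)} = \left(40 + l\right) \left(-17 + 2 l\right) l = \left(-17 + 2 l\right) \left(40 + l\right) l = l \left(-17 + 2 l\right) \left(40 + l\right)$)
$V{\left(285 \right)} + G{\left(1034,277 \right)} = 285 \left(-680 + 2 \cdot 285^{2} + 63 \cdot 285\right) + \left(351 + 1034 + 277\right) = 285 \left(-680 + 2 \cdot 81225 + 17955\right) + 1662 = 285 \left(-680 + 162450 + 17955\right) + 1662 = 285 \cdot 179725 + 1662 = 51221625 + 1662 = 51223287$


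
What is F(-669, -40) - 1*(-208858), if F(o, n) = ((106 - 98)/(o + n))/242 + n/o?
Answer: 11986957414462/57392841 ≈ 2.0886e+5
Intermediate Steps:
F(o, n) = 4/(121*(n + o)) + n/o (F(o, n) = (8/(n + o))*(1/242) + n/o = 4/(121*(n + o)) + n/o)
F(-669, -40) - 1*(-208858) = ((-40)**2 + (4/121)*(-669) - 40*(-669))/((-669)*(-40 - 669)) - 1*(-208858) = -1/669*(1600 - 2676/121 + 26760)/(-709) + 208858 = -1/669*(-1/709)*3428884/121 + 208858 = 3428884/57392841 + 208858 = 11986957414462/57392841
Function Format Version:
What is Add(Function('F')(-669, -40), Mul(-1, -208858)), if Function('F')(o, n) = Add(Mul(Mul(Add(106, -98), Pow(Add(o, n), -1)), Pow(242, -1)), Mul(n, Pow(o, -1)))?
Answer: Rational(11986957414462, 57392841) ≈ 2.0886e+5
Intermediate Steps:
Function('F')(o, n) = Add(Mul(Rational(4, 121), Pow(Add(n, o), -1)), Mul(n, Pow(o, -1))) (Function('F')(o, n) = Add(Mul(Mul(8, Pow(Add(n, o), -1)), Rational(1, 242)), Mul(n, Pow(o, -1))) = Add(Mul(Rational(4, 121), Pow(Add(n, o), -1)), Mul(n, Pow(o, -1))))
Add(Function('F')(-669, -40), Mul(-1, -208858)) = Add(Mul(Pow(-669, -1), Pow(Add(-40, -669), -1), Add(Pow(-40, 2), Mul(Rational(4, 121), -669), Mul(-40, -669))), Mul(-1, -208858)) = Add(Mul(Rational(-1, 669), Pow(-709, -1), Add(1600, Rational(-2676, 121), 26760)), 208858) = Add(Mul(Rational(-1, 669), Rational(-1, 709), Rational(3428884, 121)), 208858) = Add(Rational(3428884, 57392841), 208858) = Rational(11986957414462, 57392841)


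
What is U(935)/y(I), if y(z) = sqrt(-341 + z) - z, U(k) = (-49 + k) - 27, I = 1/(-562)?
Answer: 482758/107703367 - 482758*I*sqrt(107703366)/107703367 ≈ 0.0044823 - 46.517*I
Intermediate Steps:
I = -1/562 ≈ -0.0017794
U(k) = -76 + k
U(935)/y(I) = (-76 + 935)/(sqrt(-341 - 1/562) - 1*(-1/562)) = 859/(sqrt(-191643/562) + 1/562) = 859/(I*sqrt(107703366)/562 + 1/562) = 859/(1/562 + I*sqrt(107703366)/562)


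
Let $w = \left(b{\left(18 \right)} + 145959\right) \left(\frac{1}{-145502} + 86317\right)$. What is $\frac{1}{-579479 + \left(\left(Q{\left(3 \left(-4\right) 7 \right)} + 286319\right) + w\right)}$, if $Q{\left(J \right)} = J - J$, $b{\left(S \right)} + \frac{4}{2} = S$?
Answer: $\frac{145502}{1833300597648355} \approx 7.9366 \cdot 10^{-11}$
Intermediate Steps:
$b{\left(S \right)} = -2 + S$
$Q{\left(J \right)} = 0$
$w = \frac{1833343253014675}{145502}$ ($w = \left(\left(-2 + 18\right) + 145959\right) \left(\frac{1}{-145502} + 86317\right) = \left(16 + 145959\right) \left(- \frac{1}{145502} + 86317\right) = 145975 \cdot \frac{12559296133}{145502} = \frac{1833343253014675}{145502} \approx 1.26 \cdot 10^{10}$)
$\frac{1}{-579479 + \left(\left(Q{\left(3 \left(-4\right) 7 \right)} + 286319\right) + w\right)} = \frac{1}{-579479 + \left(\left(0 + 286319\right) + \frac{1833343253014675}{145502}\right)} = \frac{1}{-579479 + \left(286319 + \frac{1833343253014675}{145502}\right)} = \frac{1}{-579479 + \frac{1833384913001813}{145502}} = \frac{1}{\frac{1833300597648355}{145502}} = \frac{145502}{1833300597648355}$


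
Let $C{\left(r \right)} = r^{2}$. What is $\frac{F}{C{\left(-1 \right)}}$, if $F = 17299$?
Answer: $17299$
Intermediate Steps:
$\frac{F}{C{\left(-1 \right)}} = \frac{17299}{\left(-1\right)^{2}} = \frac{17299}{1} = 17299 \cdot 1 = 17299$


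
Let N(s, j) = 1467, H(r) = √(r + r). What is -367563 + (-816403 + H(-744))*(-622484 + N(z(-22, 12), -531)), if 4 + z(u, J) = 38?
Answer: 506999774288 - 2484068*I*√93 ≈ 5.07e+11 - 2.3955e+7*I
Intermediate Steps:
z(u, J) = 34 (z(u, J) = -4 + 38 = 34)
H(r) = √2*√r (H(r) = √(2*r) = √2*√r)
-367563 + (-816403 + H(-744))*(-622484 + N(z(-22, 12), -531)) = -367563 + (-816403 + √2*√(-744))*(-622484 + 1467) = -367563 + (-816403 + √2*(2*I*√186))*(-621017) = -367563 + (-816403 + 4*I*√93)*(-621017) = -367563 + (507000141851 - 2484068*I*√93) = 506999774288 - 2484068*I*√93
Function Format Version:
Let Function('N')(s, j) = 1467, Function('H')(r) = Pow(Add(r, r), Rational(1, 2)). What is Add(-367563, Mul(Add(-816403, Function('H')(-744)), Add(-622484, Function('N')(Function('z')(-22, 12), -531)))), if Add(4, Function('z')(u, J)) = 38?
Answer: Add(506999774288, Mul(-2484068, I, Pow(93, Rational(1, 2)))) ≈ Add(5.0700e+11, Mul(-2.3955e+7, I))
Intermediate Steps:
Function('z')(u, J) = 34 (Function('z')(u, J) = Add(-4, 38) = 34)
Function('H')(r) = Mul(Pow(2, Rational(1, 2)), Pow(r, Rational(1, 2))) (Function('H')(r) = Pow(Mul(2, r), Rational(1, 2)) = Mul(Pow(2, Rational(1, 2)), Pow(r, Rational(1, 2))))
Add(-367563, Mul(Add(-816403, Function('H')(-744)), Add(-622484, Function('N')(Function('z')(-22, 12), -531)))) = Add(-367563, Mul(Add(-816403, Mul(Pow(2, Rational(1, 2)), Pow(-744, Rational(1, 2)))), Add(-622484, 1467))) = Add(-367563, Mul(Add(-816403, Mul(Pow(2, Rational(1, 2)), Mul(2, I, Pow(186, Rational(1, 2))))), -621017)) = Add(-367563, Mul(Add(-816403, Mul(4, I, Pow(93, Rational(1, 2)))), -621017)) = Add(-367563, Add(507000141851, Mul(-2484068, I, Pow(93, Rational(1, 2))))) = Add(506999774288, Mul(-2484068, I, Pow(93, Rational(1, 2))))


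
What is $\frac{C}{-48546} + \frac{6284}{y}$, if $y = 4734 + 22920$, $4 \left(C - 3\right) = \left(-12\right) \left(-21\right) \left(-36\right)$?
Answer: $\frac{20427743}{74582838} \approx 0.27389$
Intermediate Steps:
$C = -2265$ ($C = 3 + \frac{\left(-12\right) \left(-21\right) \left(-36\right)}{4} = 3 + \frac{252 \left(-36\right)}{4} = 3 + \frac{1}{4} \left(-9072\right) = 3 - 2268 = -2265$)
$y = 27654$
$\frac{C}{-48546} + \frac{6284}{y} = - \frac{2265}{-48546} + \frac{6284}{27654} = \left(-2265\right) \left(- \frac{1}{48546}\right) + 6284 \cdot \frac{1}{27654} = \frac{755}{16182} + \frac{3142}{13827} = \frac{20427743}{74582838}$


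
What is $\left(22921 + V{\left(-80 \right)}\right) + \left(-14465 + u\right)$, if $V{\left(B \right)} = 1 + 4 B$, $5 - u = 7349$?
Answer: $793$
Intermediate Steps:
$u = -7344$ ($u = 5 - 7349 = -7344$)
$\left(22921 + V{\left(-80 \right)}\right) + \left(-14465 + u\right) = \left(22921 + \left(1 + 4 \left(-80\right)\right)\right) - 21809 = \left(22921 + \left(1 - 320\right)\right) - 21809 = \left(22921 - 319\right) - 21809 = 22602 - 21809 = 793$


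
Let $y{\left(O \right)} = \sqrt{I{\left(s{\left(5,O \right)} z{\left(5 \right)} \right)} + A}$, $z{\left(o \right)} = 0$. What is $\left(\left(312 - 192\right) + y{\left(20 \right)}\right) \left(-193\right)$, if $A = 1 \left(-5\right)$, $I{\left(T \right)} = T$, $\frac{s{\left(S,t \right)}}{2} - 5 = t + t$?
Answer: $-23160 - 193 i \sqrt{5} \approx -23160.0 - 431.56 i$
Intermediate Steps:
$s{\left(S,t \right)} = 10 + 4 t$ ($s{\left(S,t \right)} = 10 + 2 \left(t + t\right) = 10 + 2 \cdot 2 t = 10 + 4 t$)
$A = -5$
$y{\left(O \right)} = i \sqrt{5}$ ($y{\left(O \right)} = \sqrt{\left(10 + 4 O\right) 0 - 5} = \sqrt{0 - 5} = \sqrt{-5} = i \sqrt{5}$)
$\left(\left(312 - 192\right) + y{\left(20 \right)}\right) \left(-193\right) = \left(\left(312 - 192\right) + i \sqrt{5}\right) \left(-193\right) = \left(120 + i \sqrt{5}\right) \left(-193\right) = -23160 - 193 i \sqrt{5}$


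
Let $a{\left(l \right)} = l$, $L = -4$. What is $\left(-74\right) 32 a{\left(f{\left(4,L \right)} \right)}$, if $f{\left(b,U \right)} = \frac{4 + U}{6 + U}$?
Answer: $0$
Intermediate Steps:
$f{\left(b,U \right)} = \frac{4 + U}{6 + U}$
$\left(-74\right) 32 a{\left(f{\left(4,L \right)} \right)} = \left(-74\right) 32 \frac{4 - 4}{6 - 4} = - 2368 \cdot \frac{1}{2} \cdot 0 = \left(-2368\right) 0 = 0$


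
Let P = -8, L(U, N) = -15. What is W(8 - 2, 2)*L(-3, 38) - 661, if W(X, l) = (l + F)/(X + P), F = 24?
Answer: -466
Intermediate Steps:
W(X, l) = (24 + l)/(-8 + X) (W(X, l) = (l + 24)/(X - 8) = (24 + l)/(-8 + X))
W(8 - 2, 2)*L(-3, 38) - 661 = ((24 + 2)/(-8 + (8 - 2)))*(-15) - 661 = (26/(-8 + 6))*(-15) - 661 = (26/(-2))*(-15) - 661 = -1/2*26*(-15) - 661 = -13*(-15) - 661 = 195 - 661 = -466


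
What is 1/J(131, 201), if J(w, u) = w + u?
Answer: 1/332 ≈ 0.0030120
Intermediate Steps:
J(w, u) = u + w
1/J(131, 201) = 1/(201 + 131) = 1/332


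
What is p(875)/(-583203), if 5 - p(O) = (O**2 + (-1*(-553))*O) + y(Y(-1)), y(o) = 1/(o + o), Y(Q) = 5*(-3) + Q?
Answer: 39983839/18662496 ≈ 2.1425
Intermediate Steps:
Y(Q) = -15 + Q
y(o) = 1/(2*o)
p(O) = 161/32 - O**2 - 553*O (p(O) = 5 - ((O**2 + (-1*(-553))*O) + 1/(2*(-15 - 1))) = 5 - ((O**2 + 553*O) + (1/2)/(-16)) = 5 - ((O**2 + 553*O) + (1/2)*(-1/16)) = 5 - ((O**2 + 553*O) - 1/32) = 5 - (-1/32 + O**2 + 553*O) = 5 + (1/32 - O**2 - 553*O) = 161/32 - O**2 - 553*O)
p(875)/(-583203) = (161/32 - 1*875**2 - 553*875)/(-583203) = (161/32 - 1*765625 - 483875)*(-1/583203) = (161/32 - 765625 - 483875)*(-1/583203) = -39983839/32*(-1/583203) = 39983839/18662496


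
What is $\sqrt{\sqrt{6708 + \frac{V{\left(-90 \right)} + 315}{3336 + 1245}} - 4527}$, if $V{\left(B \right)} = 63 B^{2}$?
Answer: $\frac{\sqrt{-1172859687 + 509 \sqrt{1766793463}}}{509} \approx 66.667 i$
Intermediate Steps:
$\sqrt{\sqrt{6708 + \frac{V{\left(-90 \right)} + 315}{3336 + 1245}} - 4527} = \sqrt{\sqrt{6708 + \frac{63 \left(-90\right)^{2} + 315}{3336 + 1245}} - 4527} = \sqrt{\sqrt{6708 + \frac{63 \cdot 8100 + 315}{4581}} + \left(-4559 + \left(-23 + 55\right)\right)} = \sqrt{\sqrt{6708 + \left(510300 + 315\right) \frac{1}{4581}} + \left(-4559 + 32\right)} = \sqrt{\sqrt{6708 + 510615 \cdot \frac{1}{4581}} - 4527} = \sqrt{\sqrt{6708 + \frac{56735}{509}} - 4527} = \sqrt{\sqrt{\frac{3471107}{509}} - 4527} = \sqrt{\frac{\sqrt{1766793463}}{509} - 4527} = \sqrt{-4527 + \frac{\sqrt{1766793463}}{509}}$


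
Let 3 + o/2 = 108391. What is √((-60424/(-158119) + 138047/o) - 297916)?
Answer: I*√215647288388501338178/26904556 ≈ 545.82*I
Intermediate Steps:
o = 216776 (o = -6 + 2*108391 = -6 + 216782 = 216776)
√((-60424/(-158119) + 138047/o) - 297916) = √((-60424/(-158119) + 138047/216776) - 297916) = √((-60424*(-1/158119) + 138047*(1/216776)) - 297916) = √((4648/12163 + 19721/30968) - 297916) = √(383805787/376663784 - 297916) = √(-112213784068357/376663784) = I*√215647288388501338178/26904556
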